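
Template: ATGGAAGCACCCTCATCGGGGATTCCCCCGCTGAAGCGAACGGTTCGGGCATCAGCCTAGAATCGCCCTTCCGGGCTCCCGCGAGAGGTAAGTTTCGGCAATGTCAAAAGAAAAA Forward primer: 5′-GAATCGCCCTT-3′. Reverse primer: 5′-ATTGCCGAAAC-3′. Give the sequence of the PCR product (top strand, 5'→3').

The forward primer matches the template at positions 60–70.
The reverse primer's reverse complement is GTTTCGGCAAT, which matches the template at positions 92–102.
The product is the template from position 60 through 102 (43 bp).

5'-GAATCGCCCTTCCGGGCTCCCGCGAGAGGTAAGTTTCGGCAAT-3'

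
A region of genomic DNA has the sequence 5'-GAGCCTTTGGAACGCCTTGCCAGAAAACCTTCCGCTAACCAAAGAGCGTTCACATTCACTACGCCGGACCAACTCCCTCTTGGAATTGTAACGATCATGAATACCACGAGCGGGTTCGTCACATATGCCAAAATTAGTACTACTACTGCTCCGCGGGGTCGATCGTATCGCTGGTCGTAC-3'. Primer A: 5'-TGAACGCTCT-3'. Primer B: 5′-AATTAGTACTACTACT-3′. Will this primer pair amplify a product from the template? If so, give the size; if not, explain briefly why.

No product — the primers' 3' ends point away from each other.

Primer A (TGAACGCTCT) has reverse complement AGAGCGTTCA, which matches the top strand at positions 43–52; primer A anneals to the top strand there with its 3' end pointing upstream toward position 43.
Primer B (AATTAGTACTACTACT) matches the top strand directly at positions 132–147; it anneals to the bottom strand with its 3' end pointing downstream toward position 147.
The 3' ends diverge (primer A extends toward position 1, primer B toward position 180), so the primers never converge on a shared product.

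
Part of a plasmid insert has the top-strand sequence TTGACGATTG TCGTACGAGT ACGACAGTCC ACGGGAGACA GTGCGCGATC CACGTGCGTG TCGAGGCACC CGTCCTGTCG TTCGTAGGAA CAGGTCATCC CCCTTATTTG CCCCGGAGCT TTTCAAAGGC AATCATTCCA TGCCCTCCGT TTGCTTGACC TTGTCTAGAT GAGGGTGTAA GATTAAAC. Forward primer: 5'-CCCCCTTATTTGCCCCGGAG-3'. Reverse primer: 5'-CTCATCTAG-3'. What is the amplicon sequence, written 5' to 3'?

The forward primer matches the template at positions 99–118.
Taking the reverse complement of CTCATCTAG gives CTAGATGAG, found at positions 165–173 on the template; the primer anneals here to the top strand with its 3' end pointing upstream.
The product is the template from position 99 through 173 (75 bp).

5'-CCCCCTTATTTGCCCCGGAGCTTTTCAAAGGCAATCATTCCATGCCCTCCGTTTGCTTGACCTTGTCTAGATGAG-3'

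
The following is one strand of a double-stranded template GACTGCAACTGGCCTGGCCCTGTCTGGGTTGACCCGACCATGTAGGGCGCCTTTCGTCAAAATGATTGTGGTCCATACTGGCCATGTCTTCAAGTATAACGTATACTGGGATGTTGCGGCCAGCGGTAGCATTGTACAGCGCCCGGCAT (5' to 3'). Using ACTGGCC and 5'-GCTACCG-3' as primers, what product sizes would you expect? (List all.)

123 bp, 54 bp

The forward primer ACTGGCC matches the top strand at positions 8–14, 77–83.
The reverse primer's reverse complement is CGGTAGC, matching at positions 124–130.
Each forward site pairs with the reverse site to give a product ending at position 130: sizes 123, 54 bp.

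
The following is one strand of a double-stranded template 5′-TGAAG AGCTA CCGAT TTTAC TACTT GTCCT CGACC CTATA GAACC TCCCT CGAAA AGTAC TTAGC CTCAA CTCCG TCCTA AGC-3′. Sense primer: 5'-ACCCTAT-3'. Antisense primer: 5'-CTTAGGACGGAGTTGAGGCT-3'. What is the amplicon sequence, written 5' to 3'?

5'-ACCCTATAGAACCTCCCTCGAAAAGTACTTAGCCTCAACTCCGTCCTAAG-3'

Scanning the template, ACCCTAT occurs at positions 33–39; this primer anneals to the bottom strand there with its 3' end pointing downstream.
The reverse primer's reverse complement is AGCCTCAACTCCGTCCTAAG, which matches the template at positions 63–82.
The product is the template from position 33 through 82 (50 bp).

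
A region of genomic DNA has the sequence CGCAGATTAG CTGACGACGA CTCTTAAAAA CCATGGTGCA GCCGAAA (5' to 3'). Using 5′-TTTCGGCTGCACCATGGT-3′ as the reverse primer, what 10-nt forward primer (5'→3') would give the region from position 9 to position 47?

The reverse primer's reverse complement ACCATGGTGCAGCCGAAA matches the template at positions 30–47; the product starts at position 9.
The forward primer is identical to the top strand over positions 9–18: AGCTGACGAC.

5'-AGCTGACGAC-3'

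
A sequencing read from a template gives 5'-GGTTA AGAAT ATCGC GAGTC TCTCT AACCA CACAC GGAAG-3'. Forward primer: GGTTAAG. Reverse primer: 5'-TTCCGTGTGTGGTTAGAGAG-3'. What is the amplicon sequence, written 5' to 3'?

The forward primer matches the template at positions 1–7.
Taking the reverse complement of TTCCGTGTGTGGTTAGAGAG gives CTCTCTAACCACACACGGAA, found at positions 20–39 on the template; the primer anneals here to the top strand with its 3' end pointing upstream.
The product is the template from position 1 through 39 (39 bp).

5'-GGTTAAGAATATCGCGAGTCTCTCTAACCACACACGGAA-3'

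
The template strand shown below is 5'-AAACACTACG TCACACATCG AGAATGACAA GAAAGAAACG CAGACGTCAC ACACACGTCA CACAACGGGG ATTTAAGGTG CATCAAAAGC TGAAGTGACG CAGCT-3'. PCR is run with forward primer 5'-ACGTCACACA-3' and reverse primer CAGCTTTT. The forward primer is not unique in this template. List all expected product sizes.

The forward primer ACGTCACACA matches the top strand at positions 8–17, 44–53, 55–64.
The reverse primer's reverse complement is AAAAGCTG, matching at positions 85–92.
Each forward site pairs with the reverse site to give a product ending at position 92: sizes 85, 49, 38 bp.

85 bp, 49 bp, 38 bp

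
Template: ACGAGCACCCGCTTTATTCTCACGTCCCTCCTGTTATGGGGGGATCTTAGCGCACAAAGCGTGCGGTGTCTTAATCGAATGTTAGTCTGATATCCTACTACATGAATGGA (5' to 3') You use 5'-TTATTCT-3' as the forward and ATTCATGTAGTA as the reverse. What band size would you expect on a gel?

94 bp

Scanning the template, TTATTCT occurs at positions 14–20; this primer anneals to the bottom strand there with its 3' end pointing downstream.
Reverse complement of the reverse primer: TACTACATGAAT. This occurs on the top strand at positions 96–107.
Amplicon spans positions 14–107: 94 bp.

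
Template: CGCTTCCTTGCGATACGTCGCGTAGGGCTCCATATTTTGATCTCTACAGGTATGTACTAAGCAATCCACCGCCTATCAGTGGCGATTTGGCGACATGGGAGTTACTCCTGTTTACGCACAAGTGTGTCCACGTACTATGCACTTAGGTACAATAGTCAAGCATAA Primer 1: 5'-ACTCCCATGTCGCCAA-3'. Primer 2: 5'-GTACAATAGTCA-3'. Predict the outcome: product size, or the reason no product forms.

No product — the primers' 3' ends point away from each other.

Primer 1 (ACTCCCATGTCGCCAA) has reverse complement TTGGCGACATGGGAGT, which matches the top strand at positions 87–102; primer 1 anneals to the top strand there with its 3' end pointing upstream toward position 87.
Primer 2 (GTACAATAGTCA) matches the top strand directly at positions 147–158; it anneals to the bottom strand with its 3' end pointing downstream toward position 158.
The 3' ends diverge (primer 1 extends toward position 1, primer 2 toward position 165), so the primers never converge on a shared product.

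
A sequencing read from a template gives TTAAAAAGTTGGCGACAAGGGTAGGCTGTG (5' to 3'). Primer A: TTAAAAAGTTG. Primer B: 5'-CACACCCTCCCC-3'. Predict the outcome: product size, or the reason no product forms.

No product — primer B has no binding site in the template.

Primer B (CACACCCTCCCC) does not match the top strand, and its reverse complement GGGGAGGGTGTG does not match either.
With no annealing site for primer B, no amplification occurs.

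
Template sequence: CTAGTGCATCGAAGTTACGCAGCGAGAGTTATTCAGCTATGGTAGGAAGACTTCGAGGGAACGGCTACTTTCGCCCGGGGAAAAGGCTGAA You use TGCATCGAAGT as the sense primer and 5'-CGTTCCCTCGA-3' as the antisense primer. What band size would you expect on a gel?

Scanning the template, TGCATCGAAGT occurs at positions 5–15; this primer anneals to the bottom strand there with its 3' end pointing downstream.
Reverse complement of the reverse primer: TCGAGGGAACG. This occurs on the top strand at positions 53–63.
Product length = (reverse-primer end) − (forward-primer start) + 1 = 63 − 5 + 1 = 59 bp.

59 bp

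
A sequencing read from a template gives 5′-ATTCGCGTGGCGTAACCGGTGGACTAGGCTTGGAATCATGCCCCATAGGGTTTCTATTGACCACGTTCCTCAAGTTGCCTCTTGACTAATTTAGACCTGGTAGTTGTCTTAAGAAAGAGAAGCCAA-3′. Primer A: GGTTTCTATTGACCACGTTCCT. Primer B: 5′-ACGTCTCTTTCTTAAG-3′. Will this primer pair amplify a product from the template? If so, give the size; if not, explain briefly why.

Primer B (ACGTCTCTTTCTTAAG) does not match the top strand, and its reverse complement CTTAAGAAAGAGACGT does not match either.
With no annealing site for primer B, no amplification occurs.

No product — primer B has no binding site in the template.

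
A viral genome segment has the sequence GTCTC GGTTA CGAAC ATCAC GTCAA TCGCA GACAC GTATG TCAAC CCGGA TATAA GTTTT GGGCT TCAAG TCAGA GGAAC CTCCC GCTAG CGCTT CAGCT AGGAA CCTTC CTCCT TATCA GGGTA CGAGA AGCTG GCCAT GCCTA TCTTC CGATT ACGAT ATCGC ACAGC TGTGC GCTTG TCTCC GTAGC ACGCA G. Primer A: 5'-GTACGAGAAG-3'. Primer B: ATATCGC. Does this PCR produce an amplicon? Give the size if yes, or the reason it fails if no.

Primer A (GTACGAGAAG) matches the top strand at positions 123–132 (3' end points downstream).
Primer B (ATATCGC) also matches the top strand directly, at positions 159–165 — its reverse complement GCGATAT is not present.
Both primers anneal to the bottom strand with 3' ends pointing the same way, so neither can prime synthesis back toward the other.

No product — both primers anneal to the same strand and extend in the same direction.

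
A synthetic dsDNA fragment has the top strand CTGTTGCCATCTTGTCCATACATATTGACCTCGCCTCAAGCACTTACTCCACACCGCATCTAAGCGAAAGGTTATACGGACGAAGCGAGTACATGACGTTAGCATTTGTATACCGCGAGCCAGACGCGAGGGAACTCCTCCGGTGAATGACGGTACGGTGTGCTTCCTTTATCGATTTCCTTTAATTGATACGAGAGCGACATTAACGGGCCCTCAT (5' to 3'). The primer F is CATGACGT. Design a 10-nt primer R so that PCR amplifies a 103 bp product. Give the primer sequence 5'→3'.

The forward primer binds at positions 92–99, so a 103 bp product ends at position 92 + 103 − 1 = 194.
The reverse primer anneals to the top strand over positions 185–194, i.e. to ATTGATACGA.
Its sequence written 5'→3' is the reverse complement: TCGTATCAAT.

5'-TCGTATCAAT-3'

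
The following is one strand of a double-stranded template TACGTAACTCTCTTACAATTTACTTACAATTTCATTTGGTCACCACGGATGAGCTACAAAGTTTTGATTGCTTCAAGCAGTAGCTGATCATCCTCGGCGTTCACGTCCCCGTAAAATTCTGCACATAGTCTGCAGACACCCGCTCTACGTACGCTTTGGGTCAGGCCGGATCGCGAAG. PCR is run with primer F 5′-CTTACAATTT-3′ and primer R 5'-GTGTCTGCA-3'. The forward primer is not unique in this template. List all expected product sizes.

The forward primer CTTACAATTT matches the top strand at positions 12–21, 23–32.
The reverse primer's reverse complement is TGCAGACAC, matching at positions 131–139.
Each forward site pairs with the reverse site to give a product ending at position 139: sizes 128, 117 bp.

128 bp, 117 bp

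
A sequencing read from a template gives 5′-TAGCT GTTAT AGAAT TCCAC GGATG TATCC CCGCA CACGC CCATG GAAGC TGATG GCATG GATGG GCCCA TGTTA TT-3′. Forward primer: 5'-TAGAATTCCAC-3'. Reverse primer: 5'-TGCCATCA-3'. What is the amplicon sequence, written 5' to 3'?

5'-TAGAATTCCACGGATGTATCCCCGCACACGCCCATGGAAGCTGATGGCA-3'

Scanning the template, TAGAATTCCAC occurs at positions 10–20; this primer anneals to the bottom strand there with its 3' end pointing downstream.
The reverse primer's reverse complement is TGATGGCA, which matches the template at positions 51–58.
The product is the template from position 10 through 58 (49 bp).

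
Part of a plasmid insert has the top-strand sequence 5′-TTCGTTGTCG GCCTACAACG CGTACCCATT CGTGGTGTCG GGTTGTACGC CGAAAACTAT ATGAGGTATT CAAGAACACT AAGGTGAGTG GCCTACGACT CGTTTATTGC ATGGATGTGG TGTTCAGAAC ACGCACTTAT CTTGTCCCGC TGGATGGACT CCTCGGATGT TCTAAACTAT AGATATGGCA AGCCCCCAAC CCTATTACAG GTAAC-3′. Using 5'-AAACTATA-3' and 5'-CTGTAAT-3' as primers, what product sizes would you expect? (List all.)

The forward primer AAACTATA matches the top strand at positions 54–61, 174–181.
The reverse primer's reverse complement is ATTACAG, matching at positions 204–210.
Each forward site pairs with the reverse site to give a product ending at position 210: sizes 157, 37 bp.

157 bp, 37 bp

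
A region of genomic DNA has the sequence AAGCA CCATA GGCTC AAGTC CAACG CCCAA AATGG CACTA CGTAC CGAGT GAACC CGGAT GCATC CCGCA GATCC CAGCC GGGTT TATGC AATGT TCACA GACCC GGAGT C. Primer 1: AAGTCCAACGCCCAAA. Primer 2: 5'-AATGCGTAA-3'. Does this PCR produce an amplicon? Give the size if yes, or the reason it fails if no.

No product — primer 2 has no binding site in the template.

Primer 2 (AATGCGTAA) does not match the top strand, and its reverse complement TTACGCATT does not match either.
With no annealing site for primer 2, no amplification occurs.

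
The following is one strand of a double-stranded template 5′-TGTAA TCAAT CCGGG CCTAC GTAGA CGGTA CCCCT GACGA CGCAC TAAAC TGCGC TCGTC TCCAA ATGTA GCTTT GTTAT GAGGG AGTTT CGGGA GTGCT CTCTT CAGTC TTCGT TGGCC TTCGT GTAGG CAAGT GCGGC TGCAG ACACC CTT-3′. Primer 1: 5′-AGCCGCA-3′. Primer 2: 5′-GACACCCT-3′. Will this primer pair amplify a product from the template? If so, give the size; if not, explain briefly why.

No product — the primers' 3' ends point away from each other.

Primer 1 (AGCCGCA) has reverse complement TGCGGCT, which matches the top strand at positions 135–141; primer 1 anneals to the top strand there with its 3' end pointing upstream toward position 135.
Primer 2 (GACACCCT) matches the top strand directly at positions 145–152; it anneals to the bottom strand with its 3' end pointing downstream toward position 152.
The 3' ends diverge (primer 1 extends toward position 1, primer 2 toward position 153), so the primers never converge on a shared product.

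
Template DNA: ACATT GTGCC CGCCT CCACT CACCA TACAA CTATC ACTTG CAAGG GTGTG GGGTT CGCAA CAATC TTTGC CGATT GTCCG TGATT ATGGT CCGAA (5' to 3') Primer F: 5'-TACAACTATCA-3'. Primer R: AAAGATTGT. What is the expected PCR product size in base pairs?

The forward primer matches the template at positions 26–36.
Reverse complement of the reverse primer: ACAATCTTT. This occurs on the top strand at positions 60–68.
Amplicon spans positions 26–68: 43 bp.

43 bp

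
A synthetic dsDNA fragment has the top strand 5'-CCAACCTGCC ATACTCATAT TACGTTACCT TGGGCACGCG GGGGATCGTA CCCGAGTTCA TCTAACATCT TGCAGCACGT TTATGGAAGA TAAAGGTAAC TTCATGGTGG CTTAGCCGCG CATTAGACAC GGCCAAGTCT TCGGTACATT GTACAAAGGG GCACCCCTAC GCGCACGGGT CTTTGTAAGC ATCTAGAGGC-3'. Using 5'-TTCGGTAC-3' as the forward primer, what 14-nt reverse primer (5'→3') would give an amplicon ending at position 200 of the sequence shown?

5'-GCCTCTAGATGCTT-3'

The forward primer binds at positions 140–147; the product's 3' end on the top strand is position 200.
The reverse primer anneals to the top strand over positions 187–200, i.e. to AAGCATCTAGAGGC.
Its sequence written 5'→3' is the reverse complement: GCCTCTAGATGCTT.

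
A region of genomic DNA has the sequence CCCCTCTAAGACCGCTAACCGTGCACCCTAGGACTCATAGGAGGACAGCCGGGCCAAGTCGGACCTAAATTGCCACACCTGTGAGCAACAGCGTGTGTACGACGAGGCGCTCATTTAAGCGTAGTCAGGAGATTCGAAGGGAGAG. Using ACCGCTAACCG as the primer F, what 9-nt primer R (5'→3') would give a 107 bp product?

The forward primer binds at positions 11–21, so a 107 bp product ends at position 11 + 107 − 1 = 117.
The reverse primer anneals to the top strand over positions 109–117, i.e. to GCTCATTTA.
Its sequence written 5'→3' is the reverse complement: TAAATGAGC.

5'-TAAATGAGC-3'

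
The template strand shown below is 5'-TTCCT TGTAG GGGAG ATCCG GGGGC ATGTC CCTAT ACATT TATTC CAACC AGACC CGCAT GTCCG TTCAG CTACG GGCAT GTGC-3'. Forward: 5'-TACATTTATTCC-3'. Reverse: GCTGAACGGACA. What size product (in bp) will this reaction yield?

37 bp

The forward primer matches the template at positions 35–46.
The reverse primer's reverse complement is TGTCCGTTCAGC, which matches the template at positions 60–71.
The product runs from position 35 to position 71, so its length is 71 − 35 + 1 = 37 bp.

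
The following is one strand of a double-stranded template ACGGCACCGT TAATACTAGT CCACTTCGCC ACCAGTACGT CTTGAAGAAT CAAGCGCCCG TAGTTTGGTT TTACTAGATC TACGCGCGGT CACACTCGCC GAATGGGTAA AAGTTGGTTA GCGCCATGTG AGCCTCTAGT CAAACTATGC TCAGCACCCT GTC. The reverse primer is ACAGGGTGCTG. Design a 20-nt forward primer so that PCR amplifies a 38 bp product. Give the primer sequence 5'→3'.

The reverse primer's reverse complement CAGCACCCTGT matches the template at positions 152–162, so the product ends at position 162.
A 38 bp product then starts at position 162 − 38 + 1 = 125.
The forward primer is identical to the top strand there: CATGTGAGCCTCTAGTCAAA.

5'-CATGTGAGCCTCTAGTCAAA-3'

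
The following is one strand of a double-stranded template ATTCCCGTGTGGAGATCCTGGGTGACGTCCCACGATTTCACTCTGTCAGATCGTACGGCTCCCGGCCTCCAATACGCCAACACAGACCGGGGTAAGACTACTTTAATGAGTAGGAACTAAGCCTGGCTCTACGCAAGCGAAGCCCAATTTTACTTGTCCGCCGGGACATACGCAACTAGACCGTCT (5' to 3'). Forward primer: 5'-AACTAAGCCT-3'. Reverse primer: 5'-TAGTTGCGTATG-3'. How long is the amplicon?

64 bp

Scanning the template, AACTAAGCCT occurs at positions 115–124; this primer anneals to the bottom strand there with its 3' end pointing downstream.
Reverse complement of the reverse primer: CATACGCAACTA. This occurs on the top strand at positions 167–178.
The product runs from position 115 to position 178, so its length is 178 − 115 + 1 = 64 bp.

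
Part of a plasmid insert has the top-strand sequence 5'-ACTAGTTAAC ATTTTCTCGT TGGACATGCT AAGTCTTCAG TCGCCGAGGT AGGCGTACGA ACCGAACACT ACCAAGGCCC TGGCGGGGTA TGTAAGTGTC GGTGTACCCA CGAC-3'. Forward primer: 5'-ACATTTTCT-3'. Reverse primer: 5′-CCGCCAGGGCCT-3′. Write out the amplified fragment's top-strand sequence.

Scanning the template, ACATTTTCT occurs at positions 9–17; this primer anneals to the bottom strand there with its 3' end pointing downstream.
The reverse primer's reverse complement is AGGCCCTGGCGG, which matches the template at positions 75–86.
The product is the template from position 9 through 86 (78 bp).

5'-ACATTTTCTCGTTGGACATGCTAAGTCTTCAGTCGCCGAGGTAGGCGTACGAACCGAACACTACCAAGGCCCTGGCGG-3'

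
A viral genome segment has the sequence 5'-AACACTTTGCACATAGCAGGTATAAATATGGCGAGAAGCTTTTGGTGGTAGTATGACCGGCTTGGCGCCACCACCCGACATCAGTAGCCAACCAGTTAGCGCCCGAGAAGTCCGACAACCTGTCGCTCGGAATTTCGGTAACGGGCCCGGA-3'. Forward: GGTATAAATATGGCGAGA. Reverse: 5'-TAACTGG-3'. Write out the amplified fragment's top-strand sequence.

Scanning the template, GGTATAAATATGGCGAGA occurs at positions 19–36; this primer anneals to the bottom strand there with its 3' end pointing downstream.
Taking the reverse complement of TAACTGG gives CCAGTTA, found at positions 92–98 on the template; the primer anneals here to the top strand with its 3' end pointing upstream.
The product is the template from position 19 through 98 (80 bp).

5'-GGTATAAATATGGCGAGAAGCTTTTGGTGGTAGTATGACCGGCTTGGCGCCACCACCCGACATCAGTAGCCAACCAGTTA-3'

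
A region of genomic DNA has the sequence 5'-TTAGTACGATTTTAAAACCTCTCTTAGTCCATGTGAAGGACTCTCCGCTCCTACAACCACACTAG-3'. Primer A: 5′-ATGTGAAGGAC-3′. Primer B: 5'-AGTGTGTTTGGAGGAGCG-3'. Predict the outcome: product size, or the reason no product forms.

Primer B (AGTGTGTTTGGAGGAGCG) does not match the top strand, and its reverse complement CGCTCCTCCAAACACACT does not match either.
With no annealing site for primer B, no amplification occurs.

No product — primer B has no binding site in the template.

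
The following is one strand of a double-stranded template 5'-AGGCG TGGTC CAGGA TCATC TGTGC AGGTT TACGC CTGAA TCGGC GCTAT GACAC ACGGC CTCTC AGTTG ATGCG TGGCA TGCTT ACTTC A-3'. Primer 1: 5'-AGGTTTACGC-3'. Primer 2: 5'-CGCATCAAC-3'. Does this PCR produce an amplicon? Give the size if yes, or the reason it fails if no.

Primer 1 (AGGTTTACGC) matches the top strand at positions 26–35; it acts as a forward primer.
Primer 2's reverse complement is GTTGATGCG, matching the top strand at positions 67–75; it acts as a reverse primer.
The 3' ends face each other across positions 26–75, giving a 50 bp product.

Yes — a 50 bp product.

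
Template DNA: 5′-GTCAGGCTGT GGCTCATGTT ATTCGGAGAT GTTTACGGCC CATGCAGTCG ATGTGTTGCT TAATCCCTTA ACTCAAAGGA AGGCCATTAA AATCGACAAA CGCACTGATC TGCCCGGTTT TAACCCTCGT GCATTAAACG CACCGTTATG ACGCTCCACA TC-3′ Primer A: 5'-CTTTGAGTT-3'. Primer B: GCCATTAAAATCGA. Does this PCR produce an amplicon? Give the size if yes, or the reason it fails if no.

No product — the primers' 3' ends point away from each other.

Primer A (CTTTGAGTT) has reverse complement AACTCAAAG, which matches the top strand at positions 70–78; primer A anneals to the top strand there with its 3' end pointing upstream toward position 70.
Primer B (GCCATTAAAATCGA) matches the top strand directly at positions 83–96; it anneals to the bottom strand with its 3' end pointing downstream toward position 96.
The 3' ends diverge (primer A extends toward position 1, primer B toward position 162), so the primers never converge on a shared product.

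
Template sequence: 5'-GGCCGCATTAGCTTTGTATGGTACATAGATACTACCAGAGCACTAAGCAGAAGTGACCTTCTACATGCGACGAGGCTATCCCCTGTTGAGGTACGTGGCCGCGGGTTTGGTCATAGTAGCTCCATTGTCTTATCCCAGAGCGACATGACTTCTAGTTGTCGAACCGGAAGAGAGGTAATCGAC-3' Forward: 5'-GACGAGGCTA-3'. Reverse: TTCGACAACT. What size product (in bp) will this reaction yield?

Forward primer GACGAGGCTA is found on the top strand at positions 69–78.
The reverse primer's reverse complement is AGTTGTCGAA, which matches the template at positions 154–163.
Product length = (reverse-primer end) − (forward-primer start) + 1 = 163 − 69 + 1 = 95 bp.

95 bp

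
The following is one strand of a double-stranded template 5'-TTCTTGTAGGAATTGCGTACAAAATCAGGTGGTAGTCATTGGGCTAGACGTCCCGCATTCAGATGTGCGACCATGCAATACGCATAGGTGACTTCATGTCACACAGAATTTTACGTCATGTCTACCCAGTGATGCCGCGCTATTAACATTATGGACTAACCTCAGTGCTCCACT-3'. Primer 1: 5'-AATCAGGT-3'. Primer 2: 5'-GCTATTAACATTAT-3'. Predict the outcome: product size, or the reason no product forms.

Primer 1 (AATCAGGT) matches the top strand at positions 23–30 (3' end points downstream).
Primer 2 (GCTATTAACATTAT) also matches the top strand directly, at positions 139–152 — its reverse complement ATAATGTTAATAGC is not present.
Both primers anneal to the bottom strand with 3' ends pointing the same way, so neither can prime synthesis back toward the other.

No product — both primers anneal to the same strand and extend in the same direction.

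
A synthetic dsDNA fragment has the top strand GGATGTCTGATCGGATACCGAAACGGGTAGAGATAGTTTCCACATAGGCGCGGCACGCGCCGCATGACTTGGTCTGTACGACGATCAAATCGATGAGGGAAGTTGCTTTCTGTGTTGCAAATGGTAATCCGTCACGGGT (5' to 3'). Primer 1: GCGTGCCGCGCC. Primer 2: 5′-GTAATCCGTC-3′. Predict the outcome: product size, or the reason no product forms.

Primer 1 (GCGTGCCGCGCC) has reverse complement GGCGCGGCACGC, which matches the top strand at positions 47–58; primer 1 anneals to the top strand there with its 3' end pointing upstream toward position 47.
Primer 2 (GTAATCCGTC) matches the top strand directly at positions 124–133; it anneals to the bottom strand with its 3' end pointing downstream toward position 133.
The 3' ends diverge (primer 1 extends toward position 1, primer 2 toward position 139), so the primers never converge on a shared product.

No product — the primers' 3' ends point away from each other.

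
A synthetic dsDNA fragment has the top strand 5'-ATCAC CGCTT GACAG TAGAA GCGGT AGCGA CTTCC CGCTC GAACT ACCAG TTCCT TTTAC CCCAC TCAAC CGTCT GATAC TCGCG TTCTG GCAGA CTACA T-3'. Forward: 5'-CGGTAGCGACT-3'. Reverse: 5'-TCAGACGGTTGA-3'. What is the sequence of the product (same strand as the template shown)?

Scanning the template, CGGTAGCGACT occurs at positions 22–32; this primer anneals to the bottom strand there with its 3' end pointing downstream.
Taking the reverse complement of TCAGACGGTTGA gives TCAACCGTCTGA, found at positions 66–77 on the template; the primer anneals here to the top strand with its 3' end pointing upstream.
The product is the template from position 22 through 77 (56 bp).

5'-CGGTAGCGACTTCCCGCTCGAACTACCAGTTCCTTTTACCCCACTCAACCGTCTGA-3'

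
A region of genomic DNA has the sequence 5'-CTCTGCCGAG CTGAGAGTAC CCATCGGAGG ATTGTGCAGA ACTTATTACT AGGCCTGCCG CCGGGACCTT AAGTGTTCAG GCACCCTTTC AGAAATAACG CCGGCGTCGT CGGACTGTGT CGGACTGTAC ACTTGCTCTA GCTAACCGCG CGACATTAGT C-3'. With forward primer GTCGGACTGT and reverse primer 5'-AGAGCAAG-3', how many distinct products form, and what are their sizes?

The forward primer GTCGGACTGT matches the top strand at positions 109–118, 119–128.
The reverse primer's reverse complement is CTTGCTCT, matching at positions 132–139.
Each forward site pairs with the reverse site to give a product ending at position 139: sizes 31, 21 bp.

Two products: 31 bp, 21 bp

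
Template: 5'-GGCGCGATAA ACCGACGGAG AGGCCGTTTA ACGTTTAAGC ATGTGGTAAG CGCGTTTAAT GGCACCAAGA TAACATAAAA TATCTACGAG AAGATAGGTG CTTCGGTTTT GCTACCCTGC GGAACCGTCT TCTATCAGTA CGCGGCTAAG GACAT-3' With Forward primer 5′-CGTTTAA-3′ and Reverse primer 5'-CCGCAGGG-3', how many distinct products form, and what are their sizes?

The forward primer CGTTTAA matches the top strand at positions 25–31, 32–38, 53–59.
The reverse primer's reverse complement is CCCTGCGG, matching at positions 115–122.
Each forward site pairs with the reverse site to give a product ending at position 122: sizes 98, 91, 70 bp.

Three products: 98 bp, 91 bp, 70 bp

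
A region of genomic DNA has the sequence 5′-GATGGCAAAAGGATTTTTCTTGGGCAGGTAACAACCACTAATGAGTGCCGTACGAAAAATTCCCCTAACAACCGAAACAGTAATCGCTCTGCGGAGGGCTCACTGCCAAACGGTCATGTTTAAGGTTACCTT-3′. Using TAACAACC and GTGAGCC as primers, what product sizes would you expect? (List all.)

75 bp, 38 bp

The forward primer TAACAACC matches the top strand at positions 29–36, 66–73.
The reverse primer's reverse complement is GGCTCAC, matching at positions 97–103.
Each forward site pairs with the reverse site to give a product ending at position 103: sizes 75, 38 bp.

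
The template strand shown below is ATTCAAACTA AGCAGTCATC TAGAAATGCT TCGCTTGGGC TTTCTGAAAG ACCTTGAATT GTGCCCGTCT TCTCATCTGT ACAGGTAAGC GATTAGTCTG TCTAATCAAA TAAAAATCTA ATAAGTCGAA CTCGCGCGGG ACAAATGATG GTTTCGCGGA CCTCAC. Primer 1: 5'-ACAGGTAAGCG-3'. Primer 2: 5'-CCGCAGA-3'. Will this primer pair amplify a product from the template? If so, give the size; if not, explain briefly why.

Primer 2 (CCGCAGA) does not match the top strand, and its reverse complement TCTGCGG does not match either.
With no annealing site for primer 2, no amplification occurs.

No product — primer 2 has no binding site in the template.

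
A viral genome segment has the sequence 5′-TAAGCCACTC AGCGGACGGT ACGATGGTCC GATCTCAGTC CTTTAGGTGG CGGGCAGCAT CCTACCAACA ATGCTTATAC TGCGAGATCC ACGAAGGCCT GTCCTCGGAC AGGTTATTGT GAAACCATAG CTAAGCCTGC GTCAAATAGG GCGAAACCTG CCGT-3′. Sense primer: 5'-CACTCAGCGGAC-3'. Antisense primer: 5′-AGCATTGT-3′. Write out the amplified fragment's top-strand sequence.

The forward primer matches the template at positions 6–17.
Reverse complement of the reverse primer: ACAATGCT. This occurs on the top strand at positions 68–75.
The product is the template from position 6 through 75 (70 bp).

5'-CACTCAGCGGACGGTACGATGGTCCGATCTCAGTCCTTTAGGTGGCGGGCAGCATCCTACCAACAATGCT-3'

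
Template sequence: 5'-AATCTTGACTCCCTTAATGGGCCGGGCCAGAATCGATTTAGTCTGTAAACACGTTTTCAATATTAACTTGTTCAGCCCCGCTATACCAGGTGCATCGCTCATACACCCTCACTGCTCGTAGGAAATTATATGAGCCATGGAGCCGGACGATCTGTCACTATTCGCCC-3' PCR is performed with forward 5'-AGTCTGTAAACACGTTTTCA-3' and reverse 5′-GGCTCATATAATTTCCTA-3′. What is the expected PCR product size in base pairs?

97 bp

Forward primer AGTCTGTAAACACGTTTTCA is found on the top strand at positions 40–59.
Reverse complement of the reverse primer: TAGGAAATTATATGAGCC. This occurs on the top strand at positions 119–136.
Amplicon spans positions 40–136: 97 bp.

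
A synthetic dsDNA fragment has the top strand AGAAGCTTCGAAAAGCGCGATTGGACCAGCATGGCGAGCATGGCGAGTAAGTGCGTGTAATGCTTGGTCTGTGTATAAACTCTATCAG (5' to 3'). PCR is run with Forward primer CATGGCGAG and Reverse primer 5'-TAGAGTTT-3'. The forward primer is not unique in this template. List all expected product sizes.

The forward primer CATGGCGAG matches the top strand at positions 30–38, 39–47.
The reverse primer's reverse complement is AAACTCTA, matching at positions 77–84.
Each forward site pairs with the reverse site to give a product ending at position 84: sizes 55, 46 bp.

55 bp, 46 bp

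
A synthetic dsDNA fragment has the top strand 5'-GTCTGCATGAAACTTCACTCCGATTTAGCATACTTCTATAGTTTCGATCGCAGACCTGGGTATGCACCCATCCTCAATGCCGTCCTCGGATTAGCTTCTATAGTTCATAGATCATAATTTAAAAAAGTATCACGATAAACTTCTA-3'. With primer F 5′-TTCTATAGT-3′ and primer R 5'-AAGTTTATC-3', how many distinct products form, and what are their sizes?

The forward primer TTCTATAGT matches the top strand at positions 34–42, 96–104.
The reverse primer's reverse complement is GATAAACTT, matching at positions 134–142.
Each forward site pairs with the reverse site to give a product ending at position 142: sizes 109, 47 bp.

Two products: 109 bp, 47 bp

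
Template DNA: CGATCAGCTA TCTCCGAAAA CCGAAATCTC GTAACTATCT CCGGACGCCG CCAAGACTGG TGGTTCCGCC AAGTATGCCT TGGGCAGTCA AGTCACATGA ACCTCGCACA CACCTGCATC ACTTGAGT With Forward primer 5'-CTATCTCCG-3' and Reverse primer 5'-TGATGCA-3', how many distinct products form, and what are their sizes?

Two products: 114 bp, 87 bp

The forward primer CTATCTCCG matches the top strand at positions 8–16, 35–43.
The reverse primer's reverse complement is TGCATCA, matching at positions 115–121.
Each forward site pairs with the reverse site to give a product ending at position 121: sizes 114, 87 bp.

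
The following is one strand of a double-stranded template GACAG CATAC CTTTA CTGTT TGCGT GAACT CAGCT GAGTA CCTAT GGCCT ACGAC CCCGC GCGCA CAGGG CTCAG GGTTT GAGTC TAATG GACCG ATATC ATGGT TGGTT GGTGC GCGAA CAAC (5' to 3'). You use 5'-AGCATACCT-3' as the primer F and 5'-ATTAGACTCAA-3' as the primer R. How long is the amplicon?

86 bp

Scanning the template, AGCATACCT occurs at positions 4–12; this primer anneals to the bottom strand there with its 3' end pointing downstream.
Taking the reverse complement of ATTAGACTCAA gives TTGAGTCTAAT, found at positions 79–89 on the template; the primer anneals here to the top strand with its 3' end pointing upstream.
The product runs from position 4 to position 89, so its length is 89 − 4 + 1 = 86 bp.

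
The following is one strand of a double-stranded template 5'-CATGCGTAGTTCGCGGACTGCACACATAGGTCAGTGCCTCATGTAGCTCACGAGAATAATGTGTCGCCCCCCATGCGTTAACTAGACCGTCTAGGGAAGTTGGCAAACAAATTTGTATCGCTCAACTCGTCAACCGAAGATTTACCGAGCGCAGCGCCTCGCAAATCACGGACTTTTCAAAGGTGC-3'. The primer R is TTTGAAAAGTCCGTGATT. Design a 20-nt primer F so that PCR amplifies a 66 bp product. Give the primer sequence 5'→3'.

5'-TATCGCTCAACTCGTCAACC-3'

The reverse primer's reverse complement AATCACGGACTTTTCAAA matches the template at positions 164–181, so the product ends at position 181.
A 66 bp product then starts at position 181 − 66 + 1 = 116.
The forward primer is identical to the top strand there: TATCGCTCAACTCGTCAACC.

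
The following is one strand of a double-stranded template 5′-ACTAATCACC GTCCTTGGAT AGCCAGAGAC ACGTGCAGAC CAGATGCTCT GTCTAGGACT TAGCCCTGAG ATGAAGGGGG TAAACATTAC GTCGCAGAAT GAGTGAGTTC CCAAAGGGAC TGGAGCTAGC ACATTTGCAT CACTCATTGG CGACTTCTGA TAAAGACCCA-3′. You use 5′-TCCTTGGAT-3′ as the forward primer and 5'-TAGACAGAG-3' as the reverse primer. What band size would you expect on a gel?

Scanning the template, TCCTTGGAT occurs at positions 12–20; this primer anneals to the bottom strand there with its 3' end pointing downstream.
Taking the reverse complement of TAGACAGAG gives CTCTGTCTA, found at positions 47–55 on the template; the primer anneals here to the top strand with its 3' end pointing upstream.
Product length = (reverse-primer end) − (forward-primer start) + 1 = 55 − 12 + 1 = 44 bp.

44 bp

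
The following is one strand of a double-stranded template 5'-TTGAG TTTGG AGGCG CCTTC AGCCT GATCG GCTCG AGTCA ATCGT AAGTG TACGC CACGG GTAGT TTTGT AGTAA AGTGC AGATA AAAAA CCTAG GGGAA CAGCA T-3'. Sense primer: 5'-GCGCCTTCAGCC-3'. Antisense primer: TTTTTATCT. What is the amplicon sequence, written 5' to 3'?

The forward primer matches the template at positions 13–24.
The reverse primer's reverse complement is AGATAAAAA, which matches the template at positions 81–89.
The product is the template from position 13 through 89 (77 bp).

5'-GCGCCTTCAGCCTGATCGGCTCGAGTCAATCGTAAGTGTACGCCACGGGTAGTTTTGTAGTAAAGTGCAGATAAAAA-3'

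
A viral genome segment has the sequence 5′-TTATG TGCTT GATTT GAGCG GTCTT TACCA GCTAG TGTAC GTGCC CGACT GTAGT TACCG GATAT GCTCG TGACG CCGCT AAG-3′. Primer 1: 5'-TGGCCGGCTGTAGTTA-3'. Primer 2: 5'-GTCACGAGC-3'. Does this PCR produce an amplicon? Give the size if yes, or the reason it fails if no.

No product — primer 1 has no binding site in the template.

Primer 1 (TGGCCGGCTGTAGTTA) does not match the top strand, and its reverse complement TAACTACAGCCGGCCA does not match either.
With no annealing site for primer 1, no amplification occurs.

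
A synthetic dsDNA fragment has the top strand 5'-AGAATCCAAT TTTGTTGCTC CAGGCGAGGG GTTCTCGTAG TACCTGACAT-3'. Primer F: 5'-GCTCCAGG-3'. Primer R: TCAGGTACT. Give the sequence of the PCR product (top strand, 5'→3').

Scanning the template, GCTCCAGG occurs at positions 17–24; this primer anneals to the bottom strand there with its 3' end pointing downstream.
The reverse primer's reverse complement is AGTACCTGA, which matches the template at positions 39–47.
The product is the template from position 17 through 47 (31 bp).

5'-GCTCCAGGCGAGGGGTTCTCGTAGTACCTGA-3'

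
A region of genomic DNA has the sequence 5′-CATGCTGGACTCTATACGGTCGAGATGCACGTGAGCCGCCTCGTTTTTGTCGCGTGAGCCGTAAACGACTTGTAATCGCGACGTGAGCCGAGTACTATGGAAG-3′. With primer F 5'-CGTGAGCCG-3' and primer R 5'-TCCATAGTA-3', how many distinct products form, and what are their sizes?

The forward primer CGTGAGCCG matches the top strand at positions 30–38, 53–61, 82–90.
The reverse primer's reverse complement is TACTATGGA, matching at positions 93–101.
Each forward site pairs with the reverse site to give a product ending at position 101: sizes 72, 49, 20 bp.

Three products: 72 bp, 49 bp, 20 bp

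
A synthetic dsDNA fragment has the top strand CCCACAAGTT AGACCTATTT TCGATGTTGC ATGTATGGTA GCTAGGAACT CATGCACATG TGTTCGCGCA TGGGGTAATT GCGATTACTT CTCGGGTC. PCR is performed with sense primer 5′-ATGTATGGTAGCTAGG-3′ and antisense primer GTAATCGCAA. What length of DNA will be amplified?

Forward primer ATGTATGGTAGCTAGG is found on the top strand at positions 31–46.
The reverse primer's reverse complement is TTGCGATTAC, which matches the template at positions 79–88.
The product runs from position 31 to position 88, so its length is 88 − 31 + 1 = 58 bp.

58 bp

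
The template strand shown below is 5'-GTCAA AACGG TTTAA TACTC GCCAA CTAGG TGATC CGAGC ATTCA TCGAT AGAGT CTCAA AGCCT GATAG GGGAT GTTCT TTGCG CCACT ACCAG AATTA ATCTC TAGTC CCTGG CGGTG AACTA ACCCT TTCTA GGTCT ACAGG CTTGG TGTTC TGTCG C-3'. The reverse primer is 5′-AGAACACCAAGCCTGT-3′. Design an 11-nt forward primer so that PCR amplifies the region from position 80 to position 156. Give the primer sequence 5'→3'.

5'-TTTGCGCCACT-3'

The reverse primer's reverse complement ACAGGCTTGGTGTTCT matches the template at positions 141–156; the product starts at position 80.
The forward primer is identical to the top strand over positions 80–90: TTTGCGCCACT.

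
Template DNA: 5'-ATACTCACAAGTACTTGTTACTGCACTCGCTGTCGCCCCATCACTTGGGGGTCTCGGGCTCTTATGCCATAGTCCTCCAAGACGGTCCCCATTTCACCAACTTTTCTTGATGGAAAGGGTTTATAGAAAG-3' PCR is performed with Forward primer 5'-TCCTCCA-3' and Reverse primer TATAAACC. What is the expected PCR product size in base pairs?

The forward primer matches the template at positions 73–79.
Taking the reverse complement of TATAAACC gives GGTTTATA, found at positions 118–125 on the template; the primer anneals here to the top strand with its 3' end pointing upstream.
Product length = (reverse-primer end) − (forward-primer start) + 1 = 125 − 73 + 1 = 53 bp.

53 bp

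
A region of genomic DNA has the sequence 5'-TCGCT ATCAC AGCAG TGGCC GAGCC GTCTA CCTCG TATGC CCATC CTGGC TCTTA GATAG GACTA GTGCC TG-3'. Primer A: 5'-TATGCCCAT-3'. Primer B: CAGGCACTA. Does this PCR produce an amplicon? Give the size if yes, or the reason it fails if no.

Primer A (TATGCCCAT) matches the top strand at positions 36–44; it acts as a forward primer.
Primer B's reverse complement is TAGTGCCTG, matching the top strand at positions 64–72; it acts as a reverse primer.
The 3' ends face each other across positions 36–72, giving a 37 bp product.

Yes — a 37 bp product.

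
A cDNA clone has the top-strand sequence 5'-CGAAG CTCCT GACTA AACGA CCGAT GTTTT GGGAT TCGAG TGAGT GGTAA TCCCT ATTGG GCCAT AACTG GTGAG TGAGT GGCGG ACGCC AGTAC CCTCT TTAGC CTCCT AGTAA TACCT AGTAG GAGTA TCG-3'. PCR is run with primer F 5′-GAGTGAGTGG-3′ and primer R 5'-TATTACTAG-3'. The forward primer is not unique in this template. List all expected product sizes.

The forward primer GAGTGAGTGG matches the top strand at positions 38–47, 73–82.
The reverse primer's reverse complement is CTAGTAATA, matching at positions 109–117.
Each forward site pairs with the reverse site to give a product ending at position 117: sizes 80, 45 bp.

80 bp, 45 bp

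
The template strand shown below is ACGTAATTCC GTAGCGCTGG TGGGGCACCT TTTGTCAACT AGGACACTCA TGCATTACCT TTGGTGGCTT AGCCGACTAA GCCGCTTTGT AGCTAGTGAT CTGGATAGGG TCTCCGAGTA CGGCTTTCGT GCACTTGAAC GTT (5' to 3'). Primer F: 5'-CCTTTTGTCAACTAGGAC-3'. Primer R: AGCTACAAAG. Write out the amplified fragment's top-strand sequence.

Forward primer CCTTTTGTCAACTAGGAC is found on the top strand at positions 28–45.
The reverse primer's reverse complement is CTTTGTAGCT, which matches the template at positions 85–94.
The product is the template from position 28 through 94 (67 bp).

5'-CCTTTTGTCAACTAGGACACTCATGCATTACCTTTGGTGGCTTAGCCGACTAAGCCGCTTTGTAGCT-3'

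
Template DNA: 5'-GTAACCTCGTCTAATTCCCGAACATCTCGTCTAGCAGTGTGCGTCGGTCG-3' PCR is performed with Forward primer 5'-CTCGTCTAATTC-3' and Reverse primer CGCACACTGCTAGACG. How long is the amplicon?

The forward primer matches the template at positions 6–17.
Taking the reverse complement of CGCACACTGCTAGACG gives CGTCTAGCAGTGTGCG, found at positions 28–43 on the template; the primer anneals here to the top strand with its 3' end pointing upstream.
Product length = (reverse-primer end) − (forward-primer start) + 1 = 43 − 6 + 1 = 38 bp.

38 bp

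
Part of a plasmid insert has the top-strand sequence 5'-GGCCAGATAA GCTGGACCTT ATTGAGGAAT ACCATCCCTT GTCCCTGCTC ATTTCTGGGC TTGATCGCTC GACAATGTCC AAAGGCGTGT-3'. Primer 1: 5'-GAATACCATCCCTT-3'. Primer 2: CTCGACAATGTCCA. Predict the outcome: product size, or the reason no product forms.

No product — both primers anneal to the same strand and extend in the same direction.

Primer 1 (GAATACCATCCCTT) matches the top strand at positions 27–40 (3' end points downstream).
Primer 2 (CTCGACAATGTCCA) also matches the top strand directly, at positions 68–81 — its reverse complement TGGACATTGTCGAG is not present.
Both primers anneal to the bottom strand with 3' ends pointing the same way, so neither can prime synthesis back toward the other.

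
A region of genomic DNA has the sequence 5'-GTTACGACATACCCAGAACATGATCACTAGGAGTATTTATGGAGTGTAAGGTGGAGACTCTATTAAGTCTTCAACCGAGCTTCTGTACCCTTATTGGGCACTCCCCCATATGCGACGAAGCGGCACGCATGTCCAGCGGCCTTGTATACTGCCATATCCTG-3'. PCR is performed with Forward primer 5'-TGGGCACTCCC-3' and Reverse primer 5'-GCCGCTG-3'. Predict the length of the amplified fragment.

46 bp

Forward primer TGGGCACTCCC is found on the top strand at positions 95–105.
Reverse complement of the reverse primer: CAGCGGC. This occurs on the top strand at positions 134–140.
Amplicon spans positions 95–140: 46 bp.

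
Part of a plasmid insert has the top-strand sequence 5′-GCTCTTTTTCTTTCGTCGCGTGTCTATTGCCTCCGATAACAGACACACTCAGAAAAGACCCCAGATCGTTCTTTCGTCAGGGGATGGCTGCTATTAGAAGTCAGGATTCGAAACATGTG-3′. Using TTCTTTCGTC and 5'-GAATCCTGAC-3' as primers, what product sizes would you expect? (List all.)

102 bp, 41 bp

The forward primer TTCTTTCGTC matches the top strand at positions 8–17, 69–78.
The reverse primer's reverse complement is GTCAGGATTC, matching at positions 100–109.
Each forward site pairs with the reverse site to give a product ending at position 109: sizes 102, 41 bp.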